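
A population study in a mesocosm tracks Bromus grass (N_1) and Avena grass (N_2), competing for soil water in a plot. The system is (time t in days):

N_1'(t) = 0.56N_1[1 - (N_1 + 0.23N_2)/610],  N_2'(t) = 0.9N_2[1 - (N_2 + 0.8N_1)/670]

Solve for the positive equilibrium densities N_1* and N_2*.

Setting both brackets to zero gives the nullclines N_1 + 0.23N_2 = 610 and 0.8N_1 + N_2 = 670.
Substituting N_2 = 670 - 0.8N_1 into the first: N_1(1 - 0.23·0.8) = 610 - 0.23·670.
So N_1* = 456/0.816 = 559, and then N_2* = 670 - 0.8·559 = 223.

N_1* ≈ 559, N_2* ≈ 223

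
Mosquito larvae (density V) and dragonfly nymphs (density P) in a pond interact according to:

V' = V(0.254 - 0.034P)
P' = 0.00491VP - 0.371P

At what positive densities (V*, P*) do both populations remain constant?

Set dP/dt = 0 with P > 0: 0.00491V - 0.371 = 0, so V* = 0.371/0.00491 = 75.6.
Set dV/dt = 0 with V > 0: 0.254 - 0.034P = 0, so P* = 0.254/0.034 = 7.47.

V* ≈ 75.6, P* ≈ 7.47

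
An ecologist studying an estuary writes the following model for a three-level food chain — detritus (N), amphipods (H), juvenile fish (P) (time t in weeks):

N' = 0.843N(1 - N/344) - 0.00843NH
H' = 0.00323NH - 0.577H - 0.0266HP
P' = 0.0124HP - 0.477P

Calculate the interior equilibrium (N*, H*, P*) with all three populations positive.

From dP/dt = 0: 0.0124H* = 0.477, so H* = 38.5.
From dN/dt = 0: 0.843(1 - N*/344) = 0.00843·38.5, giving N* = 344·(1 - 0.385) = 212.
From dH/dt = 0: 0.00323·212 - 0.577 = 0.0266P*, so P* = 0.107/0.0266 = 4.01.

N* ≈ 212, H* ≈ 38.5, P* ≈ 4.01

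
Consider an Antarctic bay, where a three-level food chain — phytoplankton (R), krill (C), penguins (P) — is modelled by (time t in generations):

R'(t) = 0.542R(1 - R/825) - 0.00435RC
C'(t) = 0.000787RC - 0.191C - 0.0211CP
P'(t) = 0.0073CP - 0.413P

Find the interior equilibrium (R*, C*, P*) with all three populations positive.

R* ≈ 450, C* ≈ 56.6, P* ≈ 7.75

From dP/dt = 0: 0.0073C* = 0.413, so C* = 56.6.
From dR/dt = 0: 0.542(1 - R*/825) = 0.00435·56.6, giving R* = 825·(1 - 0.454) = 450.
From dC/dt = 0: 0.000787·450 - 0.191 = 0.0211P*, so P* = 0.163/0.0211 = 7.75.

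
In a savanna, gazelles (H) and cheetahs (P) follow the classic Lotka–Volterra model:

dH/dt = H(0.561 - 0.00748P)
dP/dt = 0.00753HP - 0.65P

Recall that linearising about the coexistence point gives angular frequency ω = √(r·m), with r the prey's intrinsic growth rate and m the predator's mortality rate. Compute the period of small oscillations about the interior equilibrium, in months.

T ≈ 10.4 months

Here r = 0.561 and m = 0.65, so r·m = 0.365.
ω = √0.365 = 0.604 per month, hence T = 2π/ω ≈ 10.4 months.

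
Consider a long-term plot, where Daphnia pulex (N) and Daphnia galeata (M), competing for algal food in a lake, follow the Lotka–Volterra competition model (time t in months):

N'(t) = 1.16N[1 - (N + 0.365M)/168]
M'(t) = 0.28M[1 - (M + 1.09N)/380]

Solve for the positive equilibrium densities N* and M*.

Setting both brackets to zero gives the nullclines N + 0.365M = 168 and 1.09N + M = 380.
Substituting M = 380 - 1.09N into the first: N(1 - 0.365·1.09) = 168 - 0.365·380.
So N* = 29.3/0.602 = 48.7, and then M* = 380 - 1.09·48.7 = 327.

N* ≈ 48.7, M* ≈ 327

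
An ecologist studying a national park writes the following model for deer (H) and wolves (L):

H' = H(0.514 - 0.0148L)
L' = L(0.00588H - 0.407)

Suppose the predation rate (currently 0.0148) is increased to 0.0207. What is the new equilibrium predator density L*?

At the interior fixed point, setting dH/dt = 0 with H > 0 fixes L* = (prey growth rate)/(HL coefficient) — independent of the other coefficients.
With the change, L* = 0.514/0.0207 = 24.8; it falls from 34.7.

L* ≈ 24.8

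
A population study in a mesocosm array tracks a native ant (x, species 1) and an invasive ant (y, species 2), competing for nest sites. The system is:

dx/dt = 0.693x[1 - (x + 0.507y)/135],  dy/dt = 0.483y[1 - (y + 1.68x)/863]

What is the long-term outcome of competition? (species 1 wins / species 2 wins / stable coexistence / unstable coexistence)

Compare the nullcline intercepts: K1/α12 = 135/0.507 = 266 < K2 = 863; K2/α21 = 863/1.68 = 514 > K1 = 135.
Since the inequalities point opposite ways, species 2 can invade but species 1 cannot.

species 2 excludes species 1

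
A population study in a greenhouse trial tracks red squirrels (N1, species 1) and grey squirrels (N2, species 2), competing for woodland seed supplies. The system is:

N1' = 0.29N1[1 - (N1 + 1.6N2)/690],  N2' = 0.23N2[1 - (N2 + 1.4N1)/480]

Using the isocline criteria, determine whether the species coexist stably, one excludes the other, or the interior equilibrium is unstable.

Compare the nullcline intercepts: K1/α12 = 690/1.6 = 431 < K2 = 480; K2/α21 = 480/1.4 = 343 < K1 = 690.
Since both are reversed, neither can invade when rare; the interior point is a saddle.

unstable coexistence (outcome depends on initial conditions)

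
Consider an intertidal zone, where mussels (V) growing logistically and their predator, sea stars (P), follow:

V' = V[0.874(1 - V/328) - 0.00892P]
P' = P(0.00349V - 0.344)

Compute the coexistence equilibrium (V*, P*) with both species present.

V* ≈ 98.6, P* ≈ 68.5

From dP/dt = 0 with P > 0: 0.00349V* = 0.344, so V* = 98.6.
Substitute into dV/dt = 0: 0.874(1 - 98.6/328) = 0.00892P*.
The bracket is 0.699, giving P* = 0.611/0.00892 = 68.5.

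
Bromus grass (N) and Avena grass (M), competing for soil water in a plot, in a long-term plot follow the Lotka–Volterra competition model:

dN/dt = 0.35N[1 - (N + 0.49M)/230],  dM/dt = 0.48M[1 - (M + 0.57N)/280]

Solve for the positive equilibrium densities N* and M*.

Setting both brackets to zero gives the nullclines N + 0.49M = 230 and 0.57N + M = 280.
Substituting M = 280 - 0.57N into the first: N(1 - 0.49·0.57) = 230 - 0.49·280.
So N* = 92.8/0.721 = 129, and then M* = 280 - 0.57·129 = 207.

N* ≈ 129, M* ≈ 207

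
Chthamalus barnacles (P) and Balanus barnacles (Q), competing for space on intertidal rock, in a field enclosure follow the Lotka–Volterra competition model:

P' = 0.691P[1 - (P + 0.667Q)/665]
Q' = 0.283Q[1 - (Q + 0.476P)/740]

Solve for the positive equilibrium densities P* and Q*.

Setting both brackets to zero gives the nullclines P + 0.667Q = 665 and 0.476P + Q = 740.
Substituting Q = 740 - 0.476P into the first: P(1 - 0.667·0.476) = 665 - 0.667·740.
So P* = 171/0.683 = 251, and then Q* = 740 - 0.476·251 = 620.

P* ≈ 251, Q* ≈ 620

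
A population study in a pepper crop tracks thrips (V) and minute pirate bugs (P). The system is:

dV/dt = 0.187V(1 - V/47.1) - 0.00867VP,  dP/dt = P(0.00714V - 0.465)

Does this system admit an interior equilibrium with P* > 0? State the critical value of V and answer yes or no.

The predator equation gives dP/dt > 0 only when V > 0.465/0.00714 = 65.1.
Without the predator, V → K = 47.1. Since 47.1 < 65.1, the predator cannot invade.

Threshold V = 65.1; K < 65.1, so no, the predator goes extinct.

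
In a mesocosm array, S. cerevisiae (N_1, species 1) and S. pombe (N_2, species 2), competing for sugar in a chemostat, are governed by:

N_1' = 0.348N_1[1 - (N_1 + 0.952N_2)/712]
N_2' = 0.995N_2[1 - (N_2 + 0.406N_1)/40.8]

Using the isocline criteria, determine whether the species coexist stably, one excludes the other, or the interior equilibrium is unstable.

species 1 excludes species 2

Compare the nullcline intercepts: K1/α12 = 712/0.952 = 748 > K2 = 40.8; K2/α21 = 40.8/0.406 = 100 < K1 = 712.
Since the inequalities point opposite ways, species 1 can invade but species 2 cannot.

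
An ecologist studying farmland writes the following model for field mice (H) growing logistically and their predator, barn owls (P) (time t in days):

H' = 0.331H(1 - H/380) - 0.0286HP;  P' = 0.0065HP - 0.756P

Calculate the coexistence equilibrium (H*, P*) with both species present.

H* ≈ 116, P* ≈ 8.03

From dP/dt = 0 with P > 0: 0.0065H* = 0.756, so H* = 116.
Substitute into dH/dt = 0: 0.331(1 - 116/380) = 0.0286P*.
The bracket is 0.694, giving P* = 0.23/0.0286 = 8.03.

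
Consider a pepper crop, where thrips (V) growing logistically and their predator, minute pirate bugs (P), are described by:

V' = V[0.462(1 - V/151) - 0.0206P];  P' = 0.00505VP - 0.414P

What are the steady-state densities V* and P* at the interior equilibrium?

From dP/dt = 0 with P > 0: 0.00505V* = 0.414, so V* = 82.
Substitute into dV/dt = 0: 0.462(1 - 82/151) = 0.0206P*.
The bracket is 0.457, giving P* = 0.211/0.0206 = 10.3.

V* ≈ 82, P* ≈ 10.3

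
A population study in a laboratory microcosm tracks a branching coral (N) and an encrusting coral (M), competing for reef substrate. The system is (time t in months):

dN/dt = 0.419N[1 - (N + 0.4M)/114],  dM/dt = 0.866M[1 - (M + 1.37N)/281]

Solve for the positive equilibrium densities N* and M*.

N* ≈ 3.54, M* ≈ 276

Setting both brackets to zero gives the nullclines N + 0.4M = 114 and 1.37N + M = 281.
Substituting M = 281 - 1.37N into the first: N(1 - 0.4·1.37) = 114 - 0.4·281.
So N* = 1.6/0.452 = 3.54, and then M* = 281 - 1.37·3.54 = 276.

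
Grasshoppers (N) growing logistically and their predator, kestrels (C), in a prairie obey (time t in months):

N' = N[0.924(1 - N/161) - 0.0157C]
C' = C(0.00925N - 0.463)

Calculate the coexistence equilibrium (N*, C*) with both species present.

From dC/dt = 0 with C > 0: 0.00925N* = 0.463, so N* = 50.1.
Substitute into dN/dt = 0: 0.924(1 - 50.1/161) = 0.0157C*.
The bracket is 0.689, giving C* = 0.637/0.0157 = 40.6.

N* ≈ 50.1, C* ≈ 40.6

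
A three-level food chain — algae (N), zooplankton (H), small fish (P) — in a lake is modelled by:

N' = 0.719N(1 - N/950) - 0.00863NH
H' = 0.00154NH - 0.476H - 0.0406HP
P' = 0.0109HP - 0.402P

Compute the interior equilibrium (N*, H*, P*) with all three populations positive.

N* ≈ 529, H* ≈ 36.9, P* ≈ 8.36

From dP/dt = 0: 0.0109H* = 0.402, so H* = 36.9.
From dN/dt = 0: 0.719(1 - N*/950) = 0.00863·36.9, giving N* = 950·(1 - 0.443) = 529.
From dH/dt = 0: 0.00154·529 - 0.476 = 0.0406P*, so P* = 0.339/0.0406 = 8.36.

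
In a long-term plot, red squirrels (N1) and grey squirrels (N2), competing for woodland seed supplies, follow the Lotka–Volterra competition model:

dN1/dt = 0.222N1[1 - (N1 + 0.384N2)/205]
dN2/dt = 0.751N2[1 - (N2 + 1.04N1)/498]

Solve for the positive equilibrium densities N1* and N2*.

Setting both brackets to zero gives the nullclines N1 + 0.384N2 = 205 and 1.04N1 + N2 = 498.
Substituting N2 = 498 - 1.04N1 into the first: N1(1 - 0.384·1.04) = 205 - 0.384·498.
So N1* = 13.8/0.601 = 22.9, and then N2* = 498 - 1.04·22.9 = 474.

N1* ≈ 22.9, N2* ≈ 474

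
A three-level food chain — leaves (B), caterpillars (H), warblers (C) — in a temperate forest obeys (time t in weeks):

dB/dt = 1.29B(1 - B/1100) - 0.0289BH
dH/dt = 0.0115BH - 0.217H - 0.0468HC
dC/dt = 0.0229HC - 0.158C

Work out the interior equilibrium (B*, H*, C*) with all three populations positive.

From dC/dt = 0: 0.0229H* = 0.158, so H* = 6.9.
From dB/dt = 0: 1.29(1 - B*/1100) = 0.0289·6.9, giving B* = 1100·(1 - 0.155) = 930.
From dH/dt = 0: 0.0115·930 - 0.217 = 0.0468C*, so C* = 10.5/0.0468 = 224.

B* ≈ 930, H* ≈ 6.9, C* ≈ 224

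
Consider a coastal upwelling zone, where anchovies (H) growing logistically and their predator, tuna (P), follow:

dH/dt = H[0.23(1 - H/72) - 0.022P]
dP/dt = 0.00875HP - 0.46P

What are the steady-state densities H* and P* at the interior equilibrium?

From dP/dt = 0 with P > 0: 0.00875H* = 0.46, so H* = 52.6.
Substitute into dH/dt = 0: 0.23(1 - 52.6/72) = 0.022P*.
The bracket is 0.27, giving P* = 0.0621/0.022 = 2.82.

H* ≈ 52.6, P* ≈ 2.82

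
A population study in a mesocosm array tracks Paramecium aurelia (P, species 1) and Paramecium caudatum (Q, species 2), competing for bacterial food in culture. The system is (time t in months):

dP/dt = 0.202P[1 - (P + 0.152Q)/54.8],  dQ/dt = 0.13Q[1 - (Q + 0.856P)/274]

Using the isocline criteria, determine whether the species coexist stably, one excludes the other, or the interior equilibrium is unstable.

Compare the nullcline intercepts: K1/α12 = 54.8/0.152 = 361 > K2 = 274; K2/α21 = 274/0.856 = 320 > K1 = 54.8.
Since both inequalities hold, each species can invade when rare, so the interior equilibrium is stable.

stable coexistence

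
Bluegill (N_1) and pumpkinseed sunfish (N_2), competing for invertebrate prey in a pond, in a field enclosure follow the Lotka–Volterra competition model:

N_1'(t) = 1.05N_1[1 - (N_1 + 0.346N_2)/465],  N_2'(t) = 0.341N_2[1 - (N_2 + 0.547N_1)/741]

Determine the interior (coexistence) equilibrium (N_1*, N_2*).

N_1* ≈ 257, N_2* ≈ 600

Setting both brackets to zero gives the nullclines N_1 + 0.346N_2 = 465 and 0.547N_1 + N_2 = 741.
Substituting N_2 = 741 - 0.547N_1 into the first: N_1(1 - 0.346·0.547) = 465 - 0.346·741.
So N_1* = 209/0.811 = 257, and then N_2* = 741 - 0.547·257 = 600.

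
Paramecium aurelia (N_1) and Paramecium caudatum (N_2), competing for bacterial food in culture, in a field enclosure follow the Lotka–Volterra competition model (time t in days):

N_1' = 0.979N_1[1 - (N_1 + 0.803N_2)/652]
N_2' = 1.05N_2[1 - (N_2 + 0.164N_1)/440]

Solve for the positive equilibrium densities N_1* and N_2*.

Setting both brackets to zero gives the nullclines N_1 + 0.803N_2 = 652 and 0.164N_1 + N_2 = 440.
Substituting N_2 = 440 - 0.164N_1 into the first: N_1(1 - 0.803·0.164) = 652 - 0.803·440.
So N_1* = 299/0.868 = 344, and then N_2* = 440 - 0.164·344 = 384.

N_1* ≈ 344, N_2* ≈ 384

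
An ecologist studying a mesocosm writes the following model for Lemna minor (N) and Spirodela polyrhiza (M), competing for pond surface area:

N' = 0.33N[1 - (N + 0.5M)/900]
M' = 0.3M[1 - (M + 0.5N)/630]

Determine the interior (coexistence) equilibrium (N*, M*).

N* ≈ 780, M* ≈ 240

Setting both brackets to zero gives the nullclines N + 0.5M = 900 and 0.5N + M = 630.
Substituting M = 630 - 0.5N into the first: N(1 - 0.5·0.5) = 900 - 0.5·630.
So N* = 585/0.75 = 780, and then M* = 630 - 0.5·780 = 240.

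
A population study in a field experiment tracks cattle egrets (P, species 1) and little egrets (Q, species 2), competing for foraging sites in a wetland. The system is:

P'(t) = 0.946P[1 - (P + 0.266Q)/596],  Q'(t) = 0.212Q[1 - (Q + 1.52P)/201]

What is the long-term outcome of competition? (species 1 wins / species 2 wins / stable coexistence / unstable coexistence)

Compare the nullcline intercepts: K1/α12 = 596/0.266 = 2240 > K2 = 201; K2/α21 = 201/1.52 = 132 < K1 = 596.
Since the inequalities point opposite ways, species 1 can invade but species 2 cannot.

species 1 excludes species 2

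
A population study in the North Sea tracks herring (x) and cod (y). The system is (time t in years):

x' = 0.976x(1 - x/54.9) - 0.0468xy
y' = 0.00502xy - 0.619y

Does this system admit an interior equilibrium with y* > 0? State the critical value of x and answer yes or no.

Threshold x = 123; K < 123, so no, the predator goes extinct.

The predator equation gives dy/dt > 0 only when x > 0.619/0.00502 = 123.
Without the predator, x → K = 54.9. Since 54.9 < 123, the predator cannot invade.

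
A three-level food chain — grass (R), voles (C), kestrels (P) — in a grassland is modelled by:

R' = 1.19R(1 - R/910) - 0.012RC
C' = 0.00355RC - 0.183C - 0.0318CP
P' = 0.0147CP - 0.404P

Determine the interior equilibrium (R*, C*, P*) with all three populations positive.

From dP/dt = 0: 0.0147C* = 0.404, so C* = 27.5.
From dR/dt = 0: 1.19(1 - R*/910) = 0.012·27.5, giving R* = 910·(1 - 0.277) = 658.
From dC/dt = 0: 0.00355·658 - 0.183 = 0.0318P*, so P* = 2.15/0.0318 = 67.7.

R* ≈ 658, C* ≈ 27.5, P* ≈ 67.7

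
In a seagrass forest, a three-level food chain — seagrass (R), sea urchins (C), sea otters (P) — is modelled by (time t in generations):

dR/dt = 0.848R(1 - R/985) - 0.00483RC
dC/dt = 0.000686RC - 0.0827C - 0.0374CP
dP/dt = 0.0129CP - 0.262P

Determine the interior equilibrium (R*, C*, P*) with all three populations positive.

From dP/dt = 0: 0.0129C* = 0.262, so C* = 20.3.
From dR/dt = 0: 0.848(1 - R*/985) = 0.00483·20.3, giving R* = 985·(1 - 0.116) = 871.
From dC/dt = 0: 0.000686·871 - 0.0827 = 0.0374P*, so P* = 0.515/0.0374 = 13.8.

R* ≈ 871, C* ≈ 20.3, P* ≈ 13.8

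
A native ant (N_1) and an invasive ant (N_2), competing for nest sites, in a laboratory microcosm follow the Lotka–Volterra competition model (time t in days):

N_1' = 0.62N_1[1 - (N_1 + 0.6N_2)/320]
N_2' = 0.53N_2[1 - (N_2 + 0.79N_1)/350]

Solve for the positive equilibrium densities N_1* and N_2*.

N_1* ≈ 209, N_2* ≈ 185

Setting both brackets to zero gives the nullclines N_1 + 0.6N_2 = 320 and 0.79N_1 + N_2 = 350.
Substituting N_2 = 350 - 0.79N_1 into the first: N_1(1 - 0.6·0.79) = 320 - 0.6·350.
So N_1* = 110/0.526 = 209, and then N_2* = 350 - 0.79·209 = 185.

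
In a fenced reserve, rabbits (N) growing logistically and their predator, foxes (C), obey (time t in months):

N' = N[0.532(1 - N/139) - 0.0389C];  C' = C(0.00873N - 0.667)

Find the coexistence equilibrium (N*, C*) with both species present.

From dC/dt = 0 with C > 0: 0.00873N* = 0.667, so N* = 76.4.
Substitute into dN/dt = 0: 0.532(1 - 76.4/139) = 0.0389C*.
The bracket is 0.45, giving C* = 0.24/0.0389 = 6.16.

N* ≈ 76.4, C* ≈ 6.16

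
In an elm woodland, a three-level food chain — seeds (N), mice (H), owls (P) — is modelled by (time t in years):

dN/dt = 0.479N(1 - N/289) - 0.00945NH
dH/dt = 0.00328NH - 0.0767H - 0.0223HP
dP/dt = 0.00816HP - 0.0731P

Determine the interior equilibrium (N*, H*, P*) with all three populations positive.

N* ≈ 238, H* ≈ 8.96, P* ≈ 31.6

From dP/dt = 0: 0.00816H* = 0.0731, so H* = 8.96.
From dN/dt = 0: 0.479(1 - N*/289) = 0.00945·8.96, giving N* = 289·(1 - 0.177) = 238.
From dH/dt = 0: 0.00328·238 - 0.0767 = 0.0223P*, so P* = 0.704/0.0223 = 31.6.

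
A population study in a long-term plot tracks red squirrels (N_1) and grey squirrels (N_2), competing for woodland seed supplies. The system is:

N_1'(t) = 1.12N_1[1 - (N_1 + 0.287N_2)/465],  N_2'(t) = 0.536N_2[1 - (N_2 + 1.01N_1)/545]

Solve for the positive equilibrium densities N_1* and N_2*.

N_1* ≈ 435, N_2* ≈ 106

Setting both brackets to zero gives the nullclines N_1 + 0.287N_2 = 465 and 1.01N_1 + N_2 = 545.
Substituting N_2 = 545 - 1.01N_1 into the first: N_1(1 - 0.287·1.01) = 465 - 0.287·545.
So N_1* = 309/0.71 = 435, and then N_2* = 545 - 1.01·435 = 106.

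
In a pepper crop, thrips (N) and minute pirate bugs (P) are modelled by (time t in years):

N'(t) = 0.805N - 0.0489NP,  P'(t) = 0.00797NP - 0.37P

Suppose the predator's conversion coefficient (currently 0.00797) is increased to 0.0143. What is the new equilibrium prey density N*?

N* ≈ 25.9

At the interior fixed point, setting dP/dt = 0 with P > 0 fixes N* = (predator death rate)/(NP coefficient) — independent of the other coefficients.
With the change, N* = 0.37/0.0143 = 25.9; it falls from 46.4.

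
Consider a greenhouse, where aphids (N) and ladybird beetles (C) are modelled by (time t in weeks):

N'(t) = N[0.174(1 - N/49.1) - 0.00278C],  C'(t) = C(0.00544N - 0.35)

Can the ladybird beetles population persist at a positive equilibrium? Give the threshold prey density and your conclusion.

The predator equation gives dC/dt > 0 only when N > 0.35/0.00544 = 64.3.
Without the predator, N → K = 49.1. Since 49.1 < 64.3, the predator cannot invade.

Threshold N = 64.3; K < 64.3, so no, the predator goes extinct.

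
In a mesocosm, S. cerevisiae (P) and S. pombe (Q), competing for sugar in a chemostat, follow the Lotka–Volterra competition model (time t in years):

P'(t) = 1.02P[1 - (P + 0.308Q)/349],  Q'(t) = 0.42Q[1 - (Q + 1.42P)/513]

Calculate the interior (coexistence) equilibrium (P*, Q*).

Setting both brackets to zero gives the nullclines P + 0.308Q = 349 and 1.42P + Q = 513.
Substituting Q = 513 - 1.42P into the first: P(1 - 0.308·1.42) = 349 - 0.308·513.
So P* = 191/0.563 = 339, and then Q* = 513 - 1.42·339 = 31.

P* ≈ 339, Q* ≈ 31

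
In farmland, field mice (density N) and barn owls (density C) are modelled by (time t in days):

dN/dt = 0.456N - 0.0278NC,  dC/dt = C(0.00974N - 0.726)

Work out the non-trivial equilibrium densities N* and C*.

Set dC/dt = 0 with C > 0: 0.00974N - 0.726 = 0, so N* = 0.726/0.00974 = 74.5.
Set dN/dt = 0 with N > 0: 0.456 - 0.0278C = 0, so C* = 0.456/0.0278 = 16.4.

N* ≈ 74.5, C* ≈ 16.4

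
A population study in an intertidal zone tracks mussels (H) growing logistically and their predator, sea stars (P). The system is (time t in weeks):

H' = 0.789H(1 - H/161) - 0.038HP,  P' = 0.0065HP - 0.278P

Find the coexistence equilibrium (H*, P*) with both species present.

From dP/dt = 0 with P > 0: 0.0065H* = 0.278, so H* = 42.8.
Substitute into dH/dt = 0: 0.789(1 - 42.8/161) = 0.038P*.
The bracket is 0.734, giving P* = 0.579/0.038 = 15.2.

H* ≈ 42.8, P* ≈ 15.2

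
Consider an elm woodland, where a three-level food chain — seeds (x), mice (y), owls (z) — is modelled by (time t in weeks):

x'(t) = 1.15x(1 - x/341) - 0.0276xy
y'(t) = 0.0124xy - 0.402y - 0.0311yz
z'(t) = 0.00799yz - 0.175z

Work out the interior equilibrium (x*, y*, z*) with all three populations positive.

From dz/dt = 0: 0.00799y* = 0.175, so y* = 21.9.
From dx/dt = 0: 1.15(1 - x*/341) = 0.0276·21.9, giving x* = 341·(1 - 0.526) = 162.
From dy/dt = 0: 0.0124·162 - 0.402 = 0.0311z*, so z* = 1.6/0.0311 = 51.6.

x* ≈ 162, y* ≈ 21.9, z* ≈ 51.6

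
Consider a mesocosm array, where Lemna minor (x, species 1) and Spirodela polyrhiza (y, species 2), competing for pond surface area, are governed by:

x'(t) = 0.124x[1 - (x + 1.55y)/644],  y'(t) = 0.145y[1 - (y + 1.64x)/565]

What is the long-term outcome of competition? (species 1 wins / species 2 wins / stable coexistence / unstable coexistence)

unstable coexistence (outcome depends on initial conditions)

Compare the nullcline intercepts: K1/α12 = 644/1.55 = 415 < K2 = 565; K2/α21 = 565/1.64 = 345 < K1 = 644.
Since both are reversed, neither can invade when rare; the interior point is a saddle.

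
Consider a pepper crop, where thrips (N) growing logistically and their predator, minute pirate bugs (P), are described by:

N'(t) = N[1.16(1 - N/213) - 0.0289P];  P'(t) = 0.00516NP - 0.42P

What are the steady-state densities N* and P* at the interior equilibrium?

From dP/dt = 0 with P > 0: 0.00516N* = 0.42, so N* = 81.4.
Substitute into dN/dt = 0: 1.16(1 - 81.4/213) = 0.0289P*.
The bracket is 0.618, giving P* = 0.717/0.0289 = 24.8.

N* ≈ 81.4, P* ≈ 24.8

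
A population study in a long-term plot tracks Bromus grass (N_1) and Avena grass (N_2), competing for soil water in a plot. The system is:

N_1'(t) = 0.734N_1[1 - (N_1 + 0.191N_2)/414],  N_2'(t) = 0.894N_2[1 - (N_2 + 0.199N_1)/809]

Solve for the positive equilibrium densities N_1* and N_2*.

N_1* ≈ 270, N_2* ≈ 755

Setting both brackets to zero gives the nullclines N_1 + 0.191N_2 = 414 and 0.199N_1 + N_2 = 809.
Substituting N_2 = 809 - 0.199N_1 into the first: N_1(1 - 0.191·0.199) = 414 - 0.191·809.
So N_1* = 259/0.962 = 270, and then N_2* = 809 - 0.199·270 = 755.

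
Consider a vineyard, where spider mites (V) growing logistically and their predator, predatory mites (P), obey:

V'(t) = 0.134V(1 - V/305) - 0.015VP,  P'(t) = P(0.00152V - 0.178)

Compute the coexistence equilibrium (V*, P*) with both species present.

From dP/dt = 0 with P > 0: 0.00152V* = 0.178, so V* = 117.
Substitute into dV/dt = 0: 0.134(1 - 117/305) = 0.015P*.
The bracket is 0.616, giving P* = 0.0826/0.015 = 5.5.

V* ≈ 117, P* ≈ 5.5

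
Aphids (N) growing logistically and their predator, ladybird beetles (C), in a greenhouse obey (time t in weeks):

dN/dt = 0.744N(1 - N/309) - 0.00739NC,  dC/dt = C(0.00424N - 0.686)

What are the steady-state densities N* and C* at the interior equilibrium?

From dC/dt = 0 with C > 0: 0.00424N* = 0.686, so N* = 162.
Substitute into dN/dt = 0: 0.744(1 - 162/309) = 0.00739C*.
The bracket is 0.476, giving C* = 0.354/0.00739 = 48.

N* ≈ 162, C* ≈ 48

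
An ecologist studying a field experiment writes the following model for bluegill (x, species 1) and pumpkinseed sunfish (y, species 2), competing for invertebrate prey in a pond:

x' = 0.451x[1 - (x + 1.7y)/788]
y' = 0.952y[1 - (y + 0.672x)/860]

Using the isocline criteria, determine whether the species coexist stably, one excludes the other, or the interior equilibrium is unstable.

species 2 excludes species 1

Compare the nullcline intercepts: K1/α12 = 788/1.7 = 464 < K2 = 860; K2/α21 = 860/0.672 = 1280 > K1 = 788.
Since the inequalities point opposite ways, species 2 can invade but species 1 cannot.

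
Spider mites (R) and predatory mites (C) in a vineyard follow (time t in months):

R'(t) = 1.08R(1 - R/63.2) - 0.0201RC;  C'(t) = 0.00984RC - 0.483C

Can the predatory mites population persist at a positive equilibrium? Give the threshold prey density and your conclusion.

Threshold R = 49.1; K > 49.1, so yes, the predator persists.

The predator equation gives dC/dt > 0 only when R > 0.483/0.00984 = 49.1.
Without the predator, R → K = 63.2. Since 63.2 > 49.1, the predator can invade and persist.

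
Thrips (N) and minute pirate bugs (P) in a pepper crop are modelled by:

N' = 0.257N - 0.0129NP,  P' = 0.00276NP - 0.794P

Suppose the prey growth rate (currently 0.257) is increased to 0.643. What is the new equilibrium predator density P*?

At the interior fixed point, setting dN/dt = 0 with N > 0 fixes P* = (prey growth rate)/(NP coefficient) — independent of the other coefficients.
With the change, P* = 0.643/0.0129 = 49.8; it rises from 19.9.

P* ≈ 49.8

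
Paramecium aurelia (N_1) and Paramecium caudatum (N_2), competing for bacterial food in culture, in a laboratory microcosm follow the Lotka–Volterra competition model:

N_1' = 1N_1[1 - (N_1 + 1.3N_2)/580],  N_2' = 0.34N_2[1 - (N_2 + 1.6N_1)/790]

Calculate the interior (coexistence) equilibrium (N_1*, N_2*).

N_1* ≈ 414, N_2* ≈ 128

Setting both brackets to zero gives the nullclines N_1 + 1.3N_2 = 580 and 1.6N_1 + N_2 = 790.
Substituting N_2 = 790 - 1.6N_1 into the first: N_1(1 - 1.3·1.6) = 580 - 1.3·790.
So N_1* = -447/-1.08 = 414, and then N_2* = 790 - 1.6·414 = 128.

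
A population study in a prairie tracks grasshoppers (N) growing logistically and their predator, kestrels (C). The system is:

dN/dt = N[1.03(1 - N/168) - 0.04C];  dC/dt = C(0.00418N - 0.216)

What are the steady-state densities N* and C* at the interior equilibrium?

N* ≈ 51.7, C* ≈ 17.8

From dC/dt = 0 with C > 0: 0.00418N* = 0.216, so N* = 51.7.
Substitute into dN/dt = 0: 1.03(1 - 51.7/168) = 0.04C*.
The bracket is 0.692, giving C* = 0.713/0.04 = 17.8.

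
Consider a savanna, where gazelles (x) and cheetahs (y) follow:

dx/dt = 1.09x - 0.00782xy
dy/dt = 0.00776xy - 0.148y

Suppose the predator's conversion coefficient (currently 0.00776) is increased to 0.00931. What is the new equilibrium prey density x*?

At the interior fixed point, setting dy/dt = 0 with y > 0 fixes x* = (predator death rate)/(xy coefficient) — independent of the other coefficients.
With the change, x* = 0.148/0.00931 = 15.9; it falls from 19.1.

x* ≈ 15.9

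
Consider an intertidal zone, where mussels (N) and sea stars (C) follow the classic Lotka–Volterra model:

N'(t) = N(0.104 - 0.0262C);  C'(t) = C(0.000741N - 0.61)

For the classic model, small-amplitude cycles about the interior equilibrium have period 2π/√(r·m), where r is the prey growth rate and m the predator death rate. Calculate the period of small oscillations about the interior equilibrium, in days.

T ≈ 24.9 days

Here r = 0.104 and m = 0.61, so r·m = 0.0634.
ω = √0.0634 = 0.252 per day, hence T = 2π/ω ≈ 24.9 days.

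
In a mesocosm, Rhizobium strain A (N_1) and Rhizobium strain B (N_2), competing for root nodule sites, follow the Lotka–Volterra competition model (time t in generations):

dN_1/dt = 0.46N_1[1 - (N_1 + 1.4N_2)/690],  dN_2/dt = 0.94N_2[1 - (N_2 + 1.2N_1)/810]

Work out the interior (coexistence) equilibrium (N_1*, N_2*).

N_1* ≈ 653, N_2* ≈ 26.5

Setting both brackets to zero gives the nullclines N_1 + 1.4N_2 = 690 and 1.2N_1 + N_2 = 810.
Substituting N_2 = 810 - 1.2N_1 into the first: N_1(1 - 1.4·1.2) = 690 - 1.4·810.
So N_1* = -444/-0.68 = 653, and then N_2* = 810 - 1.2·653 = 26.5.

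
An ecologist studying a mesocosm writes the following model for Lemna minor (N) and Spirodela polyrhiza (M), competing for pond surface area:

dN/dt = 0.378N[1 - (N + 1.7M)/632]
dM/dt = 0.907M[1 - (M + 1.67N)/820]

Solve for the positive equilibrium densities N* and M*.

Setting both brackets to zero gives the nullclines N + 1.7M = 632 and 1.67N + M = 820.
Substituting M = 820 - 1.67N into the first: N(1 - 1.7·1.67) = 632 - 1.7·820.
So N* = -762/-1.84 = 414, and then M* = 820 - 1.67·414 = 128.

N* ≈ 414, M* ≈ 128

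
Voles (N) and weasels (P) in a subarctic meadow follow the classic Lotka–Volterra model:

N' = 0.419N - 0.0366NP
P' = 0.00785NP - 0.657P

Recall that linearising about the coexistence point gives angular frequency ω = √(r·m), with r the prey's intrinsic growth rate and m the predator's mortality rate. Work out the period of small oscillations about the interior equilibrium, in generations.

Here r = 0.419 and m = 0.657, so r·m = 0.275.
ω = √0.275 = 0.525 per generation, hence T = 2π/ω ≈ 12 generations.

T ≈ 12 generations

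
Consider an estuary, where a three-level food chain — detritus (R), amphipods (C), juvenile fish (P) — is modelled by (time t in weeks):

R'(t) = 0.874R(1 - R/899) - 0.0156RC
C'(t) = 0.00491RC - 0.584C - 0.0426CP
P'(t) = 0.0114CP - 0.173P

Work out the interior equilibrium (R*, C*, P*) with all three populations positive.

R* ≈ 655, C* ≈ 15.2, P* ≈ 61.8

From dP/dt = 0: 0.0114C* = 0.173, so C* = 15.2.
From dR/dt = 0: 0.874(1 - R*/899) = 0.0156·15.2, giving R* = 899·(1 - 0.271) = 655.
From dC/dt = 0: 0.00491·655 - 0.584 = 0.0426P*, so P* = 2.63/0.0426 = 61.8.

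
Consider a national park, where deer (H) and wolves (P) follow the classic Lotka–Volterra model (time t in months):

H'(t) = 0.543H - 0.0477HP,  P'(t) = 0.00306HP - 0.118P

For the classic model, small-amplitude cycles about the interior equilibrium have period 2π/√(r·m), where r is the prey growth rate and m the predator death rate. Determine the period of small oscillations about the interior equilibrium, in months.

Here r = 0.543 and m = 0.118, so r·m = 0.0641.
ω = √0.0641 = 0.253 per month, hence T = 2π/ω ≈ 24.8 months.

T ≈ 24.8 months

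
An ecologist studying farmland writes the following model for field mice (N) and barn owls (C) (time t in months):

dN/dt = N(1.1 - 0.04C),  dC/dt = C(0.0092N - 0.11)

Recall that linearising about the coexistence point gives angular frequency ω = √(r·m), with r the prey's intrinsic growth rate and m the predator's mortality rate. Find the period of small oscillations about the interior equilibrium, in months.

Here r = 1.1 and m = 0.11, so r·m = 0.121.
ω = √0.121 = 0.348 per month, hence T = 2π/ω ≈ 18.1 months.

T ≈ 18.1 months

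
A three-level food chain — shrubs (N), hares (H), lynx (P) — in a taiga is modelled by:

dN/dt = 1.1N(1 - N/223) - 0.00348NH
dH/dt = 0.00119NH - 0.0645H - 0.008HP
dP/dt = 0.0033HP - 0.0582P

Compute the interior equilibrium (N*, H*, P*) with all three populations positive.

N* ≈ 211, H* ≈ 17.6, P* ≈ 23.3

From dP/dt = 0: 0.0033H* = 0.0582, so H* = 17.6.
From dN/dt = 0: 1.1(1 - N*/223) = 0.00348·17.6, giving N* = 223·(1 - 0.0558) = 211.
From dH/dt = 0: 0.00119·211 - 0.0645 = 0.008P*, so P* = 0.186/0.008 = 23.3.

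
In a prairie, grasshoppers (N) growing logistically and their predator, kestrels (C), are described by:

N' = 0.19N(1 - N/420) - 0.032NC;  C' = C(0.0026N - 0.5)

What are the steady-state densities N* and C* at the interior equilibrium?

N* ≈ 192, C* ≈ 3.22

From dC/dt = 0 with C > 0: 0.0026N* = 0.5, so N* = 192.
Substitute into dN/dt = 0: 0.19(1 - 192/420) = 0.032C*.
The bracket is 0.542, giving C* = 0.103/0.032 = 3.22.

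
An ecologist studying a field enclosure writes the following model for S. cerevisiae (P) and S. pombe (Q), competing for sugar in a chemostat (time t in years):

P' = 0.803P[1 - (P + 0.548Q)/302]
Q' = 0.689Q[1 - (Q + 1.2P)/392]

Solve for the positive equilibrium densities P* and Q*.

P* ≈ 255, Q* ≈ 86.4

Setting both brackets to zero gives the nullclines P + 0.548Q = 302 and 1.2P + Q = 392.
Substituting Q = 392 - 1.2P into the first: P(1 - 0.548·1.2) = 302 - 0.548·392.
So P* = 87.2/0.342 = 255, and then Q* = 392 - 1.2·255 = 86.4.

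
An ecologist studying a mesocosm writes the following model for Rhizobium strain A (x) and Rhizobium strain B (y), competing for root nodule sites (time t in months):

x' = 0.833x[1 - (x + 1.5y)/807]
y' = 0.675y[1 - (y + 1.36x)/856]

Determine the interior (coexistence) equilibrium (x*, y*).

x* ≈ 459, y* ≈ 232

Setting both brackets to zero gives the nullclines x + 1.5y = 807 and 1.36x + y = 856.
Substituting y = 856 - 1.36x into the first: x(1 - 1.5·1.36) = 807 - 1.5·856.
So x* = -477/-1.04 = 459, and then y* = 856 - 1.36·459 = 232.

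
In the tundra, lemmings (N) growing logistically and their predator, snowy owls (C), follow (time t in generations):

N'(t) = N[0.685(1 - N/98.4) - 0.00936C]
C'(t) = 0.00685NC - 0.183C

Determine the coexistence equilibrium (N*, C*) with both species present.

From dC/dt = 0 with C > 0: 0.00685N* = 0.183, so N* = 26.7.
Substitute into dN/dt = 0: 0.685(1 - 26.7/98.4) = 0.00936C*.
The bracket is 0.729, giving C* = 0.499/0.00936 = 53.3.

N* ≈ 26.7, C* ≈ 53.3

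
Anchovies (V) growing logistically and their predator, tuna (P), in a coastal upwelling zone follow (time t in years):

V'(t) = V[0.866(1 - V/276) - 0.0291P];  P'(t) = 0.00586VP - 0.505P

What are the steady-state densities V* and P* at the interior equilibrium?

V* ≈ 86.2, P* ≈ 20.5

From dP/dt = 0 with P > 0: 0.00586V* = 0.505, so V* = 86.2.
Substitute into dV/dt = 0: 0.866(1 - 86.2/276) = 0.0291P*.
The bracket is 0.688, giving P* = 0.596/0.0291 = 20.5.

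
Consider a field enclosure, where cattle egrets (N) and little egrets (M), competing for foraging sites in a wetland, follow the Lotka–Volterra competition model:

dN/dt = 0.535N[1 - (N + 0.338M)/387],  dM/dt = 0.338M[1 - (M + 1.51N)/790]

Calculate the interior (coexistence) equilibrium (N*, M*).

Setting both brackets to zero gives the nullclines N + 0.338M = 387 and 1.51N + M = 790.
Substituting M = 790 - 1.51N into the first: N(1 - 0.338·1.51) = 387 - 0.338·790.
So N* = 120/0.49 = 245, and then M* = 790 - 1.51·245 = 420.

N* ≈ 245, M* ≈ 420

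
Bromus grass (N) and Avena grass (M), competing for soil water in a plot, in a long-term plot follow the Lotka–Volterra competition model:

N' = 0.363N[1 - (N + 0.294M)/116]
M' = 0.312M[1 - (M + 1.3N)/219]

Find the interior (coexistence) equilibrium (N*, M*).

N* ≈ 83.5, M* ≈ 110

Setting both brackets to zero gives the nullclines N + 0.294M = 116 and 1.3N + M = 219.
Substituting M = 219 - 1.3N into the first: N(1 - 0.294·1.3) = 116 - 0.294·219.
So N* = 51.6/0.618 = 83.5, and then M* = 219 - 1.3·83.5 = 110.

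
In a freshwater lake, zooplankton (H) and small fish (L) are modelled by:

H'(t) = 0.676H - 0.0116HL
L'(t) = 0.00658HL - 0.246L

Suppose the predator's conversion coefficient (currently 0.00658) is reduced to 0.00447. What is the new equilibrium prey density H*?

H* ≈ 55

At the interior fixed point, setting dL/dt = 0 with L > 0 fixes H* = (predator death rate)/(HL coefficient) — independent of the other coefficients.
With the change, H* = 0.246/0.00447 = 55; it rises from 37.4.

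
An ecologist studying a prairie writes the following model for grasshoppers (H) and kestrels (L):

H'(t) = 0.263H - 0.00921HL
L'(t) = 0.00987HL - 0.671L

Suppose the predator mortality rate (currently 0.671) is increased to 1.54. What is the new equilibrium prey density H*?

H* ≈ 156

At the interior fixed point, setting dL/dt = 0 with L > 0 fixes H* = (predator death rate)/(HL coefficient) — independent of the other coefficients.
With the change, H* = 1.54/0.00987 = 156; it rises from 68.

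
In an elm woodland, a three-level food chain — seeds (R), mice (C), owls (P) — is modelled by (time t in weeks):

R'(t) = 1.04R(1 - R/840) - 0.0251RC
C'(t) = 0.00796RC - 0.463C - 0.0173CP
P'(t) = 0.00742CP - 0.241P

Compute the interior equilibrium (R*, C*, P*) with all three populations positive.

From dP/dt = 0: 0.00742C* = 0.241, so C* = 32.5.
From dR/dt = 0: 1.04(1 - R*/840) = 0.0251·32.5, giving R* = 840·(1 - 0.784) = 182.
From dC/dt = 0: 0.00796·182 - 0.463 = 0.0173P*, so P* = 0.982/0.0173 = 56.8.

R* ≈ 182, C* ≈ 32.5, P* ≈ 56.8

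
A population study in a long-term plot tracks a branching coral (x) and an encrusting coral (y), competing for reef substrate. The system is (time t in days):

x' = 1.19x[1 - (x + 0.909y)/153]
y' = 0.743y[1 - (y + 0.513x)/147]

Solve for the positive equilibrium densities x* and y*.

x* ≈ 36.3, y* ≈ 128

Setting both brackets to zero gives the nullclines x + 0.909y = 153 and 0.513x + y = 147.
Substituting y = 147 - 0.513x into the first: x(1 - 0.909·0.513) = 153 - 0.909·147.
So x* = 19.4/0.534 = 36.3, and then y* = 147 - 0.513·36.3 = 128.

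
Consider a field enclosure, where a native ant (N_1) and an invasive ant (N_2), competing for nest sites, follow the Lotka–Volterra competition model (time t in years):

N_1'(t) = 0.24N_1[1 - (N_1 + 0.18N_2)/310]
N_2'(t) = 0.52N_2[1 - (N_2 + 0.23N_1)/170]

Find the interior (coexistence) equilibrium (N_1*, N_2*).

N_1* ≈ 291, N_2* ≈ 103

Setting both brackets to zero gives the nullclines N_1 + 0.18N_2 = 310 and 0.23N_1 + N_2 = 170.
Substituting N_2 = 170 - 0.23N_1 into the first: N_1(1 - 0.18·0.23) = 310 - 0.18·170.
So N_1* = 279/0.959 = 291, and then N_2* = 170 - 0.23·291 = 103.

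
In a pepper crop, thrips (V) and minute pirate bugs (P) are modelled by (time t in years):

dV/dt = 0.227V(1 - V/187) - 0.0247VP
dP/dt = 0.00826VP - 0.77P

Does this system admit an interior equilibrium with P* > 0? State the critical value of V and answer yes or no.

Threshold V = 93.2; K > 93.2, so yes, the predator persists.

The predator equation gives dP/dt > 0 only when V > 0.77/0.00826 = 93.2.
Without the predator, V → K = 187. Since 187 > 93.2, the predator can invade and persist.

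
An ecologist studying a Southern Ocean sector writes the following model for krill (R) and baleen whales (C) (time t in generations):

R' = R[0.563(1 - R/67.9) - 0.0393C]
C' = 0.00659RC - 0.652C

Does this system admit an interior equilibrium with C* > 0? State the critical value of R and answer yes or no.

Threshold R = 98.9; K < 98.9, so no, the predator goes extinct.

The predator equation gives dC/dt > 0 only when R > 0.652/0.00659 = 98.9.
Without the predator, R → K = 67.9. Since 67.9 < 98.9, the predator cannot invade.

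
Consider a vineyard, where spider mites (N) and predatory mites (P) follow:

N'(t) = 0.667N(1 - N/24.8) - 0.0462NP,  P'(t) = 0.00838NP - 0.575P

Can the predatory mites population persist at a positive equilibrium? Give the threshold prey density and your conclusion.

The predator equation gives dP/dt > 0 only when N > 0.575/0.00838 = 68.6.
Without the predator, N → K = 24.8. Since 24.8 < 68.6, the predator cannot invade.

Threshold N = 68.6; K < 68.6, so no, the predator goes extinct.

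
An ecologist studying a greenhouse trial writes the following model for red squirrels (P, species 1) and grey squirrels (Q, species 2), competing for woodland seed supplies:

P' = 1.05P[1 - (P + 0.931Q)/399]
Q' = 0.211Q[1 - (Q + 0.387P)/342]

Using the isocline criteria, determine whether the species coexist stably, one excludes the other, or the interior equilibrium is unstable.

Compare the nullcline intercepts: K1/α12 = 399/0.931 = 429 > K2 = 342; K2/α21 = 342/0.387 = 884 > K1 = 399.
Since both inequalities hold, each species can invade when rare, so the interior equilibrium is stable.

stable coexistence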